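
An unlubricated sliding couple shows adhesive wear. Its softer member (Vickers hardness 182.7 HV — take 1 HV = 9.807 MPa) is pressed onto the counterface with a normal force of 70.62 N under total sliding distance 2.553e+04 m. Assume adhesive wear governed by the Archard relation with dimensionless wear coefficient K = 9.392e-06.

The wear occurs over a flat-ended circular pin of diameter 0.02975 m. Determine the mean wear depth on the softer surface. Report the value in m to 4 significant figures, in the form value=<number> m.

All arithmetic holds full float precision, and intermediate values are shown rounded — one last rounding to four significant figures.
Convert: Hardness H = 182.7 HV × 9.807 MPa/HV = 1792 MPa = 1.792e+09 Pa.
Convert: Contact area A = π·d²/4 = π·(0.02975 m)²/4 = 6.951e-04 m².
Working in SI base units: W = 70.62 N, H = 1.792e+09 Pa, K = 9.392e-06.
Worn volume V = K·W·L/H = 9.392e-06 · 70.62 · 2.553e+04 / 1.792e+09 = 9.451e-09 m³.
Depth h = V/A = 9.451e-09 / 6.951e-04 = 1.360e-05 m.

value=1.360e-05 m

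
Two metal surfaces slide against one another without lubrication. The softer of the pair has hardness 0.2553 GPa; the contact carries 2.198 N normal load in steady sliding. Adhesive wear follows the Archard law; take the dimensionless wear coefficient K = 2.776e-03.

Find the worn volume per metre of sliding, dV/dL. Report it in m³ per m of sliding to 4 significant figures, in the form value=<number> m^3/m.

value=2.390e-11 m^3/m

Displayed values are rounded. Every step carries exact precision — rounded just once: four significant digits.
Convert: Hardness H = 0.2553 GPa = 2.553e+08 Pa.
Collected in SI base units: W = 2.198 N, H = 2.553e+08 Pa, K = 2.776e-03.
Rate of wear dV/dL = K·W/H (independent of L): 2.776e-03 · 2.198 / 2.553e+08 = 2.390e-11 m³/m.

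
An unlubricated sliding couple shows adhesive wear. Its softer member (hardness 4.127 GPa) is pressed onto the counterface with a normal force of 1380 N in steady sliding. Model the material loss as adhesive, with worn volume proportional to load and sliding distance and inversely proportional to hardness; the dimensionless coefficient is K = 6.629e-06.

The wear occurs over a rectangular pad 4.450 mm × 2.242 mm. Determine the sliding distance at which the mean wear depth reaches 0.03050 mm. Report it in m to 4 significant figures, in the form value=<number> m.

Intermediate values appear rounded — all working math runs at full float precision, and a single final rounding to 4 significant figures.
Hardness H = 4.127 GPa = 4.127e+09 Pa.
Pad sides 4.450 mm × 2.242 mm = 0.004450 m × 0.002242 m. Contact area A = 0.004450 m × 0.002242 m = 9.977e-06 m².
Depth limit h_lim = 0.03050 mm = 3.050e-05 m.
As SI base values: W = 1380 N, H = 4.127e+09 Pa, K = 6.629e-06.
Volume at the limit: V_lim = h_lim·A = 3.050e-05 · 9.977e-06 = 3.043e-10 m³.
Inverting, life L = V_lim·H/(K·W) = 3.043e-10 · 4.127e+09 / (6.629e-06 · 1380) = 137.3 m.

value=137.3 m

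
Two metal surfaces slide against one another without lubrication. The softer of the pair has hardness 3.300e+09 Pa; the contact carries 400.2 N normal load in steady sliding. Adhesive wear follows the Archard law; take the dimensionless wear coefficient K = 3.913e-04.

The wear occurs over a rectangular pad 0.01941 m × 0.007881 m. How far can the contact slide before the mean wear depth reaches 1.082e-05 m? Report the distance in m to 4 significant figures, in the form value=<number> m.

value=34.88 m

Each operation keeps full float precision; intermediate values are displayed rounded; a single final rounding, at four significant figures.
Contact area A = 0.01941 m × 0.007881 m = 1.530e-04 m².
Collected in SI base units: W = 400.2 N, H = 3.300e+09 Pa, K = 3.913e-04.
Allowed volume V_lim = h_lim·A = 1.082e-05 · 1.530e-04 = 1.655e-09 m³.
Life L = V_lim·H/(K·W) = 1.655e-09 · 3.300e+09 / (3.913e-04 · 400.2) = 34.88 m.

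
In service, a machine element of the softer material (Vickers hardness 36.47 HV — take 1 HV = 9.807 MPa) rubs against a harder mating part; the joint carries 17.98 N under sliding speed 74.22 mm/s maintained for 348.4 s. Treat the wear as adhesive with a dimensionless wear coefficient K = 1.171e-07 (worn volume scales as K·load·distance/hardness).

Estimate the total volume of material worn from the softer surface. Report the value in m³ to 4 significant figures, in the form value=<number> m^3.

value=1.522e-13 m^3

The computation runs at exact precision, and quoted intermediates are rounded, and rounded just once, at four significant digits.
Sliding speed v = 74.22 mm/s = 0.07422 m/s. Distance covered L = v·t = 0.07422 m/s × 348.4 s = 25.86 m.
Hardness H = 36.47 HV × 9.807 MPa/HV = 357.7 MPa = 3.577e+08 Pa.
Expressed in SI base units: W = 17.98 N, H = 3.577e+08 Pa, K = 1.171e-07.
The Archard volume V = K·W·L/H = 1.171e-07 · 17.98 · 25.86 / 3.577e+08 = 1.522e-13 m³.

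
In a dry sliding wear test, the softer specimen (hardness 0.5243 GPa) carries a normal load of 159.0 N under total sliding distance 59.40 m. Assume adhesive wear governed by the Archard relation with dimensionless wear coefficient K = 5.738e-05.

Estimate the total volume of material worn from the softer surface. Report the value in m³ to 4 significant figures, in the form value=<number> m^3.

Intermediates appear rounded, and the algebra keeps exact precision — rounded just once to 4 significant figures.
Hardness H = 0.5243 GPa = 5.243e+08 Pa.
SI base units throughout: W = 159.0 N, H = 5.243e+08 Pa, K = 5.738e-05.
Wear volume V = K·W·L/H = 5.738e-05 · 159.0 · 59.40 / 5.243e+08 = 1.034e-09 m³.

value=1.034e-09 m^3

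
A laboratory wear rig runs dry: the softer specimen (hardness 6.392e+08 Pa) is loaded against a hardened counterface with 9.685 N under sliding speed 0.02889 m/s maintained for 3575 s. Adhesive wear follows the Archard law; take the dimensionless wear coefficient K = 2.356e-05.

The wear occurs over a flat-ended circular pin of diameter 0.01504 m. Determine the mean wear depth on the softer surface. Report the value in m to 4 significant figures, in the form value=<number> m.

The algebra holds exact precision; the intermediates are shown rounded; rounded just once: 4 significant figures.
Convert: Distance covered L = v·t = 0.02889 m/s × 3575 s = 103.3 m.
Convert: Contact area A = π·d²/4 = π·(0.01504 m)²/4 = 1.777e-04 m².
Working in SI base units: W = 9.685 N, H = 6.392e+08 Pa, K = 2.356e-05.
Worn volume V = K·W·L/H = 2.356e-05 · 9.685 · 103.3 / 6.392e+08 = 3.687e-11 m³.
Depth of wear h = V/A = 3.687e-11 / 1.777e-04 = 2.075e-07 m.

value=2.075e-07 m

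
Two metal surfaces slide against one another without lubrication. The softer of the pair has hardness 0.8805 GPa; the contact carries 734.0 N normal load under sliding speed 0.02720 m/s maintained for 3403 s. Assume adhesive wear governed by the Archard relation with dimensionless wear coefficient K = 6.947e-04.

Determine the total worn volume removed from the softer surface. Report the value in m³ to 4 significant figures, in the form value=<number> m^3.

value=5.360e-08 m^3

All working math carries full float precision, and intermediates appear rounded; one final rounding: 4 significant figures.
Sliding distance L = v·t = 0.02720 m/s × 3403 s = 92.56 m.
Hardness H = 0.8805 GPa = 8.805e+08 Pa.
As SI base values: W = 734.0 N, H = 8.805e+08 Pa, K = 6.947e-04.
The Archard volume V = K·W·L/H = 6.947e-04 · 734.0 · 92.56 / 8.805e+08 = 5.360e-08 m³.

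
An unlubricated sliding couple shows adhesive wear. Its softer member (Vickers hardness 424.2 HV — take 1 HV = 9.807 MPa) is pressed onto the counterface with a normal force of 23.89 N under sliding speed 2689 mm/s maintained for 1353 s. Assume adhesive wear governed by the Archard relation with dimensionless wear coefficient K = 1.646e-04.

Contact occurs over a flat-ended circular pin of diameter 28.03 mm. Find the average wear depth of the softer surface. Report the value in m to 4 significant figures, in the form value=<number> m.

The algebra runs at full precision — the intermediates are displayed rounded, and one final rounding: 4 significant figures.
Convert: Sliding speed v = 2689 mm/s = 2.689 m/s. The distance L = v·t = 2.689 m/s × 1353 s = 3638 m.
Convert: Hardness H = 424.2 HV × 9.807 MPa/HV = 4160 MPa = 4.160e+09 Pa.
Convert: Pin diameter d = 28.03 mm = 0.02803 m. Contact area A = π·d²/4 = π·(0.02803 m)²/4 = 6.171e-04 m².
Collected in SI base units: W = 23.89 N, H = 4.160e+09 Pa, K = 1.646e-04.
Apply Archard: V = K·W·L/H = 1.646e-04 · 23.89 · 3638 / 4.160e+09 = 3.439e-09 m³.
Mean depth h = V/A = 3.439e-09 / 6.171e-04 = 5.573e-06 m.

value=5.573e-06 m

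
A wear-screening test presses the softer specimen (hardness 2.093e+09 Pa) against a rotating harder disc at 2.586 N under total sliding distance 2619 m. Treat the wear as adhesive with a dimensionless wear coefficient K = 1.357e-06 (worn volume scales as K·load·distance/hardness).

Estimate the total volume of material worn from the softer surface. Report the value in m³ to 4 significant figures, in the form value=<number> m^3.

value=4.391e-12 m^3

Printed values are rounded, and the algebra holds exact precision, and a single final rounding, at four significant digits.
Restated in SI base units: W = 2.586 N, H = 2.093e+09 Pa, K = 1.357e-06.
Volume removed: V = K·W·L/H = 1.357e-06 · 2.586 · 2619 / 2.093e+09 = 4.391e-12 m³.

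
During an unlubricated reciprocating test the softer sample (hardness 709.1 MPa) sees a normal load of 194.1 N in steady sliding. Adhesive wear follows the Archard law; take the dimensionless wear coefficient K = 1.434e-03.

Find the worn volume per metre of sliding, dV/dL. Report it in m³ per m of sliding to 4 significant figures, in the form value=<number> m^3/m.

value=3.925e-10 m^3/m

The intermediates are displayed rounded. The algebra runs at full precision, and rounded just once to 4 significant figures.
Convert: Hardness H = 709.1 MPa = 7.091e+08 Pa.
In SI base units: W = 194.1 N, H = 7.091e+08 Pa, K = 1.434e-03.
The wear rate dV/dL = K·W/H, per unit distance: 1.434e-03 · 194.1 / 7.091e+08 = 3.925e-10 m³/m.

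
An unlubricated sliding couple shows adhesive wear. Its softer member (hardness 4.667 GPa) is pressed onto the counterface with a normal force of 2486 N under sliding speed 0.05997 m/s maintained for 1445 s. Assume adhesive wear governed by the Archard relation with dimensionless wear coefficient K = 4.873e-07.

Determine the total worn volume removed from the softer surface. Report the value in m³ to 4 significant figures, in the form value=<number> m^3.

value=2.249e-11 m^3

Intermediates appear rounded, and all working math maintains full precision — a lone final rounding: four significant digits.
Convert: Distance covered L = v·t = 0.05997 m/s × 1445 s = 86.66 m.
Convert: Hardness H = 4.667 GPa = 4.667e+09 Pa.
In SI base units: W = 2486 N, H = 4.667e+09 Pa, K = 4.873e-07.
Apply Archard: V = K·W·L/H = 4.873e-07 · 2486 · 86.66 / 4.667e+09 = 2.249e-11 m³.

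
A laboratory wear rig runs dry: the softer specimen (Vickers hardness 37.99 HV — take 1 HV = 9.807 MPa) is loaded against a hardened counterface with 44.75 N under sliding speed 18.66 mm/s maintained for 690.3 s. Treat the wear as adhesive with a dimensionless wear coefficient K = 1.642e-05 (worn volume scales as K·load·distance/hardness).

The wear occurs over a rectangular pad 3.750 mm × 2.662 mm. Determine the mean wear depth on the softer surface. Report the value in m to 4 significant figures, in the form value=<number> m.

value=2.545e-06 m

Shown intermediates are rounded. The algebra maintains full float precision. Rounded just once: four significant digits.
Convert: Sliding speed v = 18.66 mm/s = 0.01866 m/s. Path length L = v·t = 0.01866 m/s × 690.3 s = 12.88 m.
Convert: Hardness H = 37.99 HV × 9.807 MPa/HV = 372.6 MPa = 3.726e+08 Pa.
Convert: Pad sides 3.750 mm × 2.662 mm = 0.003750 m × 0.002662 m. Contact area A = 0.003750 m × 0.002662 m = 9.982e-06 m².
In SI base units: W = 44.75 N, H = 3.726e+08 Pa, K = 1.642e-05.
Apply Archard: V = K·W·L/H = 1.642e-05 · 44.75 · 12.88 / 3.726e+08 = 2.540e-11 m³.
Wear depth h = V/A = 2.540e-11 / 9.982e-06 = 2.545e-06 m.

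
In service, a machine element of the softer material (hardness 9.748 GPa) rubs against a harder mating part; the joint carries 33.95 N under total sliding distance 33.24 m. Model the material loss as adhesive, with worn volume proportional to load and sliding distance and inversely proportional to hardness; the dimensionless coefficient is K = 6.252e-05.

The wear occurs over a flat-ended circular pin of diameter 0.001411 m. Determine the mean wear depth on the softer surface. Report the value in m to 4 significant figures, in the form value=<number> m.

value=4.629e-06 m

The computation keeps exact precision, and intermediate values appear rounded — rounded once at the end to 4 significant digits.
Hardness H = 9.748 GPa = 9.748e+09 Pa.
Contact area A = π·d²/4 = π·(0.001411 m)²/4 = 1.564e-06 m².
Restated in SI base units: W = 33.95 N, H = 9.748e+09 Pa, K = 6.252e-05.
The Archard volume V = K·W·L/H = 6.252e-05 · 33.95 · 33.24 / 9.748e+09 = 7.238e-12 m³.
Mean depth h = V/A = 7.238e-12 / 1.564e-06 = 4.629e-06 m.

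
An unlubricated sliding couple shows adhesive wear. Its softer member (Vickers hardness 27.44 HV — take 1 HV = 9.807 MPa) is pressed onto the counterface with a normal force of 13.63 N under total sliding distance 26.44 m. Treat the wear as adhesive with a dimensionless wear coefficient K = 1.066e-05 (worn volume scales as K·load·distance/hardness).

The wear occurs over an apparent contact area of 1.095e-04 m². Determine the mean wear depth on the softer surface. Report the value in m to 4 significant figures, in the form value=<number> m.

Intermediates appear rounded. Every step carries full precision; one last rounding: four significant figures.
Convert: Hardness H = 27.44 HV × 9.807 MPa/HV = 269.1 MPa = 2.691e+08 Pa.
As SI base values: W = 13.63 N, H = 2.691e+08 Pa, K = 1.066e-05.
Volume removed: V = K·W·L/H = 1.066e-05 · 13.63 · 26.44 / 2.691e+08 = 1.428e-11 m³.
Wear depth h = V/A = 1.428e-11 / 1.095e-04 = 1.304e-07 m.

value=1.304e-07 m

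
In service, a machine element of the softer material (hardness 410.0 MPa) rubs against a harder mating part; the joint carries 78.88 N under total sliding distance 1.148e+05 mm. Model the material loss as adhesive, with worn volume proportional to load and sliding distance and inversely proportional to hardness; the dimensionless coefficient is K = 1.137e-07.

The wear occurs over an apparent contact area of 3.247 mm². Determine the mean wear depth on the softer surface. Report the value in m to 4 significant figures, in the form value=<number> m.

value=7.734e-07 m

Shown intermediates are rounded, and the algebra maintains full precision; a lone final rounding, at 4 significant digits.
Path length L = 1.148e+05 mm = 114.8 m.
Hardness H = 410.0 MPa = 4.100e+08 Pa.
Contact area A = 3.247 mm² = 3.247e-06 m².
Expressed in SI base units: W = 78.88 N, H = 4.100e+08 Pa, K = 1.137e-07.
By Archard's law, V = K·W·L/H = 1.137e-07 · 78.88 · 114.8 / 4.100e+08 = 2.511e-12 m³.
Mean wear depth h = V/A = 2.511e-12 / 3.247e-06 = 7.734e-07 m.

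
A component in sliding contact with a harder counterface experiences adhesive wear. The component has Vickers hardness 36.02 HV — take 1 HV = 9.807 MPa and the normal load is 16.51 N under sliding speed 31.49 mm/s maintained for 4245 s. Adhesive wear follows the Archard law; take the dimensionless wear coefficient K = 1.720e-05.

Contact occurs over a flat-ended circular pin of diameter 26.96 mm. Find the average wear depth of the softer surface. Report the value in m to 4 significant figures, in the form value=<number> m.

Intermediates are displayed rounded; each operation keeps full precision, and rounded just once to 4 significant figures.
Sliding speed v = 31.49 mm/s = 0.03149 m/s. Sliding distance L = v·t = 0.03149 m/s × 4245 s = 133.7 m.
Hardness H = 36.02 HV × 9.807 MPa/HV = 353.2 MPa = 3.532e+08 Pa.
Pin diameter d = 26.96 mm = 0.02696 m. Contact area A = π·d²/4 = π·(0.02696 m)²/4 = 5.709e-04 m².
As SI base values: W = 16.51 N, H = 3.532e+08 Pa, K = 1.720e-05.
Archard volume V = K·W·L/H = 1.720e-05 · 16.51 · 133.7 / 3.532e+08 = 1.075e-10 m³.
Wear depth h = V/A = 1.075e-10 / 5.709e-04 = 1.882e-07 m.

value=1.882e-07 m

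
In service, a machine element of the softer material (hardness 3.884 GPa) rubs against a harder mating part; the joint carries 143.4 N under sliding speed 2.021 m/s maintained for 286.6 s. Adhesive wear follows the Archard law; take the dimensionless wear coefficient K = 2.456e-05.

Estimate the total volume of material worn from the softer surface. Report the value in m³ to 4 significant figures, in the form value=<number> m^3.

value=5.252e-10 m^3

The intermediates are displayed rounded, and the algebra holds full precision. Rounded once at the end: four significant figures.
Distance L = v·t = 2.021 m/s × 286.6 s = 579.2 m.
Hardness H = 3.884 GPa = 3.884e+09 Pa.
Working in SI base units: W = 143.4 N, H = 3.884e+09 Pa, K = 2.456e-05.
Volume removed: V = K·W·L/H = 2.456e-05 · 143.4 · 579.2 / 3.884e+09 = 5.252e-10 m³.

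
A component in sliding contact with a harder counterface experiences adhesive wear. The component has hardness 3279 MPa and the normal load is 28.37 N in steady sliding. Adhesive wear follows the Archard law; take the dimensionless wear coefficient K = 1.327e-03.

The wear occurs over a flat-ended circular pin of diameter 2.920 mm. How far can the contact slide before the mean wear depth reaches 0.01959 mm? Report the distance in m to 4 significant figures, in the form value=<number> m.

value=11.43 m

The computation maintains full precision; intermediate values appear rounded — rounded just once: 4 significant digits.
Hardness H = 3279 MPa = 3.279e+09 Pa.
Pin diameter d = 2.920 mm = 0.002920 m. Contact area A = π·d²/4 = π·(0.002920 m)²/4 = 6.697e-06 m².
Depth limit h_lim = 0.01959 mm = 1.959e-05 m.
In SI base units: W = 28.37 N, H = 3.279e+09 Pa, K = 1.327e-03.
Volume at the limit: V_lim = h_lim·A = 1.959e-05 · 6.697e-06 = 1.312e-10 m³.
Inverting, life L = V_lim·H/(K·W) = 1.312e-10 · 3.279e+09 / (1.327e-03 · 28.37) = 11.43 m.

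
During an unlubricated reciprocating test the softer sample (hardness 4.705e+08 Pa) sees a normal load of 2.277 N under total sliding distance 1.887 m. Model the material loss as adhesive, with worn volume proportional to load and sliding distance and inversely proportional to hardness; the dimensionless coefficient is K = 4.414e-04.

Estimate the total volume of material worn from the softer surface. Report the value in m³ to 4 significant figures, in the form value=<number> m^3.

value=4.031e-12 m^3

The computation keeps full float precision, and intermediate values appear rounded, and one final rounding, at four significant digits.
SI base units throughout: W = 2.277 N, H = 4.705e+08 Pa, K = 4.414e-04.
Wear volume V = K·W·L/H = 4.414e-04 · 2.277 · 1.887 / 4.705e+08 = 4.031e-12 m³.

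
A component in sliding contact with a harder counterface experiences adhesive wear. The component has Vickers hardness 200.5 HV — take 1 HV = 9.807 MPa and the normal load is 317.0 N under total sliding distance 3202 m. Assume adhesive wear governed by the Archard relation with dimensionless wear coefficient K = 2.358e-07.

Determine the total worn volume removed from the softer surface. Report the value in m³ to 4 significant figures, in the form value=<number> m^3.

Intermediates are printed rounded; each operation keeps full float precision; rounded once at the end to 4 significant digits.
Hardness H = 200.5 HV × 9.807 MPa/HV = 1966 MPa = 1.966e+09 Pa.
Expressed in SI base units: W = 317.0 N, H = 1.966e+09 Pa, K = 2.358e-07.
Apply Archard: V = K·W·L/H = 2.358e-07 · 317.0 · 3202 / 1.966e+09 = 1.217e-10 m³.

value=1.217e-10 m^3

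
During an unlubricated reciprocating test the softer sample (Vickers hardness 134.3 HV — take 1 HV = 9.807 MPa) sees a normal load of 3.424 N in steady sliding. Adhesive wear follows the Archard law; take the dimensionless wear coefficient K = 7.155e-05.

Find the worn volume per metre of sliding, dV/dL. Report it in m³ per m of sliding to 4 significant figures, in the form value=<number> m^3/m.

Intermediates appear rounded. The computation maintains full float precision, and rounded just once to four significant digits.
Hardness H = 134.3 HV × 9.807 MPa/HV = 1317 MPa = 1.317e+09 Pa.
Expressed in SI base units: W = 3.424 N, H = 1.317e+09 Pa, K = 7.155e-05.
Rate of wear dV/dL = K·W/H, per unit distance: 7.155e-05 · 3.424 / 1.317e+09 = 1.860e-13 m³/m.

value=1.860e-13 m^3/m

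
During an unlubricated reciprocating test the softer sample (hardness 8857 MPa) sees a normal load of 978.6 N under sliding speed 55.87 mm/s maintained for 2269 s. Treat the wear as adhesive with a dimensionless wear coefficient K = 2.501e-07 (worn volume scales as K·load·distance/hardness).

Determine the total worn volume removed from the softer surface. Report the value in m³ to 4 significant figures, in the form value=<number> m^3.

Shown intermediates are rounded; the algebra carries full precision, and a lone final rounding, at 4 significant figures.
Convert: Sliding speed v = 55.87 mm/s = 0.05587 m/s. The distance L = v·t = 0.05587 m/s × 2269 s = 126.8 m.
Convert: Hardness H = 8857 MPa = 8.857e+09 Pa.
Working in SI base units: W = 978.6 N, H = 8.857e+09 Pa, K = 2.501e-07.
Archard volume V = K·W·L/H = 2.501e-07 · 978.6 · 126.8 / 8.857e+09 = 3.503e-12 m³.

value=3.503e-12 m^3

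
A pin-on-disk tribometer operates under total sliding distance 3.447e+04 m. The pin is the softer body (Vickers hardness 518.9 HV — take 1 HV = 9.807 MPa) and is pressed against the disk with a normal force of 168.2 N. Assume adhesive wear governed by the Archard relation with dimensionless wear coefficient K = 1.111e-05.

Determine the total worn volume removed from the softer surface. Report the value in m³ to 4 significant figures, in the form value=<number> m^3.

value=1.266e-08 m^3

The intermediates are shown rounded. All working math runs at exact precision; rounded once at the end, at four significant digits.
Convert: Hardness H = 518.9 HV × 9.807 MPa/HV = 5089 MPa = 5.089e+09 Pa.
In SI base units: W = 168.2 N, H = 5.089e+09 Pa, K = 1.111e-05.
Wear volume V = K·W·L/H = 1.111e-05 · 168.2 · 3.447e+04 / 5.089e+09 = 1.266e-08 m³.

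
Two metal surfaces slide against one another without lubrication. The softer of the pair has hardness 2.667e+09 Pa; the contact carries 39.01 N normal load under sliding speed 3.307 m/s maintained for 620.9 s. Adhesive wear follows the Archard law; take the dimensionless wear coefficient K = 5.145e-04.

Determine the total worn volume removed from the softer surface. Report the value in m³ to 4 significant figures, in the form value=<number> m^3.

value=1.545e-08 m^3

The intermediates are displayed rounded; the algebra runs at full precision. Rounded once at the end: four significant figures.
Convert: Path length L = v·t = 3.307 m/s × 620.9 s = 2053 m.
In SI base units, W = 39.01 N, H = 2.667e+09 Pa, K = 5.145e-04.
Volume removed: V = K·W·L/H = 5.145e-04 · 39.01 · 2053 / 2.667e+09 = 1.545e-08 m³.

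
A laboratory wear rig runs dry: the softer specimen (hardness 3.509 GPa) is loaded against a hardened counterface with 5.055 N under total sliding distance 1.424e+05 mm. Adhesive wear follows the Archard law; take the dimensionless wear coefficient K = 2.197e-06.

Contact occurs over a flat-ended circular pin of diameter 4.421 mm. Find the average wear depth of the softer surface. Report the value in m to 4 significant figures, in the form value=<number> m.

All working math keeps full float precision, and displayed values are rounded — rounded just once to four significant digits.
Convert: Total distance L = 1.424e+05 mm = 142.4 m.
Convert: Hardness H = 3.509 GPa = 3.509e+09 Pa.
Convert: Pin diameter d = 4.421 mm = 0.004421 m. Contact area A = π·d²/4 = π·(0.004421 m)²/4 = 1.535e-05 m².
As SI base values: W = 5.055 N, H = 3.509e+09 Pa, K = 2.197e-06.
Wear volume V = K·W·L/H = 2.197e-06 · 5.055 · 142.4 / 3.509e+09 = 4.507e-13 m³.
Depth of wear h = V/A = 4.507e-13 / 1.535e-05 = 2.936e-08 m.

value=2.936e-08 m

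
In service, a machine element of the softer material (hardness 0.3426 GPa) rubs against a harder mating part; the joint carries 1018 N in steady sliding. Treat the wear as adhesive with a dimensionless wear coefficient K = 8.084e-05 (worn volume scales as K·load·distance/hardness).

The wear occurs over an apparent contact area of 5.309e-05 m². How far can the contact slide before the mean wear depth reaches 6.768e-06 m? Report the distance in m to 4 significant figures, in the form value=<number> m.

The intermediates are displayed rounded; the algebra holds full float precision — a lone final rounding, at four significant figures.
Convert: Hardness H = 0.3426 GPa = 3.426e+08 Pa.
SI base units throughout: W = 1018 N, H = 3.426e+08 Pa, K = 8.084e-05.
Wearable volume V_lim = h_lim·A = 6.768e-06 · 5.309e-05 = 3.593e-10 m³.
Inverting, life L = V_lim·H/(K·W) = 3.593e-10 · 3.426e+08 / (8.084e-05 · 1018) = 1.496 m.

value=1.496 m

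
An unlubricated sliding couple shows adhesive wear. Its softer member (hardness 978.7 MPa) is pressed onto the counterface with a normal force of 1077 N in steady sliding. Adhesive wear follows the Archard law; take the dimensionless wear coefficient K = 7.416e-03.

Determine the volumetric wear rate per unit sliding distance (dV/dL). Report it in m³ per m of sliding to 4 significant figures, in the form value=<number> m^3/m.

value=8.161e-09 m^3/m

Intermediate values appear rounded — the computation keeps full float precision — rounded once at the end to four significant digits.
Convert: Hardness H = 978.7 MPa = 9.787e+08 Pa.
Restated in SI base units: W = 1077 N, H = 9.787e+08 Pa, K = 7.416e-03.
Volumetric rate dV/dL = K·W/H — distance-free: 7.416e-03 · 1077 / 9.787e+08 = 8.161e-09 m³/m.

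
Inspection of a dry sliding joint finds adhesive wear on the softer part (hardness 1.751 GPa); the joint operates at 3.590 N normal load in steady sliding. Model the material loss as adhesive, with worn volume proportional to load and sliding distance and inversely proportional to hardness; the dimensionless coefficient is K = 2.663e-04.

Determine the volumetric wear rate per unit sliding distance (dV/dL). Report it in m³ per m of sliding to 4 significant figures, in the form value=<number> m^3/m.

Every step runs at full float precision; intermediate values are displayed rounded. Rounded just once: four significant figures.
Hardness H = 1.751 GPa = 1.751e+09 Pa.
Collected in SI base units: W = 3.590 N, H = 1.751e+09 Pa, K = 2.663e-04.
Volumetric rate dV/dL = K·W/H: 2.663e-04 · 3.590 / 1.751e+09 = 5.460e-13 m³/m.

value=5.460e-13 m^3/m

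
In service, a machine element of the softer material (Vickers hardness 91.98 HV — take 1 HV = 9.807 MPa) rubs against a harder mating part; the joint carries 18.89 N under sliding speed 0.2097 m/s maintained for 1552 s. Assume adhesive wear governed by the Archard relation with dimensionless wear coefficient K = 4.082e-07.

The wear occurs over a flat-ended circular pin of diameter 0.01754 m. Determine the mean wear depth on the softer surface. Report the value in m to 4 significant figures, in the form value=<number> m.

Each operation maintains full precision; intermediate values are shown rounded. Rounded once at the end, at 4 significant digits.
Total distance L = v·t = 0.2097 m/s × 1552 s = 325.5 m.
Hardness H = 91.98 HV × 9.807 MPa/HV = 902.0 MPa = 9.020e+08 Pa.
Contact area A = π·d²/4 = π·(0.01754 m)²/4 = 2.416e-04 m².
Working in SI base units: W = 18.89 N, H = 9.020e+08 Pa, K = 4.082e-07.
The Archard volume V = K·W·L/H = 4.082e-07 · 18.89 · 325.5 / 9.020e+08 = 2.782e-12 m³.
Mean wear depth h = V/A = 2.782e-12 / 2.416e-04 = 1.151e-08 m.

value=1.151e-08 m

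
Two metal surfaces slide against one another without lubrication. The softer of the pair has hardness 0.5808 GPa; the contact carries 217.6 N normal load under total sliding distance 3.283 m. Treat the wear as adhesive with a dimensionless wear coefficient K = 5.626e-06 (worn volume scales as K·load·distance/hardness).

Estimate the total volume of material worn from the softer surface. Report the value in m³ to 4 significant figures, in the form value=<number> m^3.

The algebra carries full float precision. Quoted intermediates are rounded — rounded just once to four significant figures.
Hardness H = 0.5808 GPa = 5.808e+08 Pa.
Working in SI base units: W = 217.6 N, H = 5.808e+08 Pa, K = 5.626e-06.
The Archard volume V = K·W·L/H = 5.626e-06 · 217.6 · 3.283 / 5.808e+08 = 6.920e-12 m³.

value=6.920e-12 m^3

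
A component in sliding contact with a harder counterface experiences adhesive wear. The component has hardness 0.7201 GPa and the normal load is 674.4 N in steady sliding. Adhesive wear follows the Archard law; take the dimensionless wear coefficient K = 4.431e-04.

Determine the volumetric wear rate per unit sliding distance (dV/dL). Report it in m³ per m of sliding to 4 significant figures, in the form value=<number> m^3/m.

The algebra holds full precision; printed values are rounded, and rounded once at the end, at 4 significant digits.
Hardness H = 0.7201 GPa = 7.201e+08 Pa.
Collected in SI base units: W = 674.4 N, H = 7.201e+08 Pa, K = 4.431e-04.
Volumetric rate dV/dL = K·W/H, per unit distance: 4.431e-04 · 674.4 / 7.201e+08 = 4.150e-10 m³/m.

value=4.150e-10 m^3/m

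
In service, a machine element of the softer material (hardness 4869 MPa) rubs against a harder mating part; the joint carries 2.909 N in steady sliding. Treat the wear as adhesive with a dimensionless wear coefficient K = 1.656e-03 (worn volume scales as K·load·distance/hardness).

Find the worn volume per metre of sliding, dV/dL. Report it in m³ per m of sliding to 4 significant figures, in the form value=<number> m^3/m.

value=9.894e-13 m^3/m

Quoted intermediates are rounded — every step runs at full precision — a single final rounding to four significant digits.
Hardness H = 4869 MPa = 4.869e+09 Pa.
Collected in SI base units: W = 2.909 N, H = 4.869e+09 Pa, K = 1.656e-03.
Rate of wear dV/dL = K·W/H (independent of L): 1.656e-03 · 2.909 / 4.869e+09 = 9.894e-13 m³/m.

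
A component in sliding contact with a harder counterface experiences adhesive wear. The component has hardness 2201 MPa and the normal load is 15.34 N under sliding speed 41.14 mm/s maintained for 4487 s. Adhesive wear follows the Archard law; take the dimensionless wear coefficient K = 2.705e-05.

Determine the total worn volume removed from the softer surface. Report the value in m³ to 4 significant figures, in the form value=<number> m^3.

value=3.480e-11 m^3

Intermediates appear rounded. The algebra holds exact precision — a single final rounding: 4 significant figures.
Convert: Sliding speed v = 41.14 mm/s = 0.04114 m/s. Sliding distance L = v·t = 0.04114 m/s × 4487 s = 184.6 m.
Convert: Hardness H = 2201 MPa = 2.201e+09 Pa.
SI base units throughout: W = 15.34 N, H = 2.201e+09 Pa, K = 2.705e-05.
By Archard's law, V = K·W·L/H = 2.705e-05 · 15.34 · 184.6 / 2.201e+09 = 3.480e-11 m³.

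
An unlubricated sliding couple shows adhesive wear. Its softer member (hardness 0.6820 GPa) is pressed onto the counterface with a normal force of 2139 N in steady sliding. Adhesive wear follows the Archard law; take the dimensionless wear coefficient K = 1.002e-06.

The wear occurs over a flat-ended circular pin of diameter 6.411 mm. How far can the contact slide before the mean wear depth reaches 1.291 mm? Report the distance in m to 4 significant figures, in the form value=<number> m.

Intermediates are shown rounded — every step holds full float precision. Rounded once at the end to 4 significant digits.
Convert: Hardness H = 0.6820 GPa = 6.820e+08 Pa.
Convert: Pin diameter d = 6.411 mm = 0.006411 m. Contact area A = π·d²/4 = π·(0.006411 m)²/4 = 3.228e-05 m².
Convert: Depth limit h_lim = 1.291 mm = 0.001291 m.
As SI base values: W = 2139 N, H = 6.820e+08 Pa, K = 1.002e-06.
Limit volume V_lim = h_lim·A = 0.001291 · 3.228e-05 = 4.167e-08 m³.
Inverting, life L = V_lim·H/(K·W) = 4.167e-08 · 6.820e+08 / (1.002e-06 · 2139) = 1.326e+04 m.

value=1.326e+04 m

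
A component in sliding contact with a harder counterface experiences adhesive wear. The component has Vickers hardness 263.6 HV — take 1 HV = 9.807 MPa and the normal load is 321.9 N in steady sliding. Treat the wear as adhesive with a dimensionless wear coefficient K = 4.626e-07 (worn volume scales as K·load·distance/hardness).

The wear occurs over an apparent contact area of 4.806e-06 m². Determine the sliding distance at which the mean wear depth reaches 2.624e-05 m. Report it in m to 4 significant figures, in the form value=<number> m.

value=2189 m

The algebra holds full float precision; intermediates are displayed rounded. Rounded once at the end: 4 significant digits.
Convert: Hardness H = 263.6 HV × 9.807 MPa/HV = 2585 MPa = 2.585e+09 Pa.
Working in SI base units: W = 321.9 N, H = 2.585e+09 Pa, K = 4.626e-07.
Permissible volume V_lim = h_lim·A = 2.624e-05 · 4.806e-06 = 1.261e-10 m³.
So the life L = V_lim·H/(K·W) = 1.261e-10 · 2.585e+09 / (4.626e-07 · 321.9) = 2189 m.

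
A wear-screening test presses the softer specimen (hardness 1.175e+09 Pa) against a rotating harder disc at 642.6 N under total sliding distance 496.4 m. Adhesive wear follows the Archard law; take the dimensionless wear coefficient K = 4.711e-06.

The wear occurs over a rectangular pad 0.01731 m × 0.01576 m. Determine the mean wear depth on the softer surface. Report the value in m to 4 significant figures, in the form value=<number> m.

Intermediates are printed rounded. The computation runs at full float precision, and one last rounding: 4 significant figures.
Contact area A = 0.01731 m × 0.01576 m = 2.728e-04 m².
SI base units throughout: W = 642.6 N, H = 1.175e+09 Pa, K = 4.711e-06.
The Archard volume V = K·W·L/H = 4.711e-06 · 642.6 · 496.4 / 1.175e+09 = 1.279e-09 m³.
Average depth h = V/A = 1.279e-09 / 2.728e-04 = 4.688e-06 m.

value=4.688e-06 m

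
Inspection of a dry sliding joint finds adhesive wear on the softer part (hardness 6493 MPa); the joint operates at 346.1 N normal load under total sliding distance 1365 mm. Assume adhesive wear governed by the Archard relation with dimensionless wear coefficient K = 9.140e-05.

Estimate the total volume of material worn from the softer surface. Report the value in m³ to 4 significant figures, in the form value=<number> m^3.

value=6.650e-12 m^3

Intermediate values are displayed rounded; the computation carries full float precision, and a single final rounding, at four significant digits.
Convert: Distance covered L = 1365 mm = 1.365 m.
Convert: Hardness H = 6493 MPa = 6.493e+09 Pa.
As SI base values: W = 346.1 N, H = 6.493e+09 Pa, K = 9.140e-05.
Apply Archard: V = K·W·L/H = 9.140e-05 · 346.1 · 1.365 / 6.493e+09 = 6.650e-12 m³.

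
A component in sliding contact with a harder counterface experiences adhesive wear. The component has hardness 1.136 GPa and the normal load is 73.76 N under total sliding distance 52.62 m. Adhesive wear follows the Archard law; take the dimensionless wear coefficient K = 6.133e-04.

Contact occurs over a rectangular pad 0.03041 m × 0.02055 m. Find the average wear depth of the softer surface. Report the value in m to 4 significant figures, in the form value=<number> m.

Shown intermediates are rounded — each operation carries full float precision, and rounded once at the end to 4 significant digits.
Convert: Hardness H = 1.136 GPa = 1.136e+09 Pa.
Convert: Contact area A = 0.03041 m × 0.02055 m = 6.249e-04 m².
In SI base units: W = 73.76 N, H = 1.136e+09 Pa, K = 6.133e-04.
The Archard volume V = K·W·L/H = 6.133e-04 · 73.76 · 52.62 / 1.136e+09 = 2.095e-09 m³.
Depth of wear h = V/A = 2.095e-09 / 6.249e-04 = 3.353e-06 m.

value=3.353e-06 m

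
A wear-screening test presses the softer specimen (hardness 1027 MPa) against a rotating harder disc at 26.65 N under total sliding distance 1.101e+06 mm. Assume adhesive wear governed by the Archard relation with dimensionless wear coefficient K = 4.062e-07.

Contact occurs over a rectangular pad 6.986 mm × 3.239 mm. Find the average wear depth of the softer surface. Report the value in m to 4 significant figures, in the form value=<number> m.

value=5.129e-07 m

Intermediate values appear rounded — all working math holds full precision. Rounded once at the end to 4 significant figures.
Convert: Total distance L = 1.101e+06 mm = 1101 m.
Convert: Hardness H = 1027 MPa = 1.027e+09 Pa.
Convert: Pad sides 6.986 mm × 3.239 mm = 0.006986 m × 0.003239 m. Contact area A = 0.006986 m × 0.003239 m = 2.263e-05 m².
Expressed in SI base units: W = 26.65 N, H = 1.027e+09 Pa, K = 4.062e-07.
Archard relation: V = K·W·L/H = 4.062e-07 · 26.65 · 1101 / 1.027e+09 = 1.161e-11 m³.
Mean wear depth h = V/A = 1.161e-11 / 2.263e-05 = 5.129e-07 m.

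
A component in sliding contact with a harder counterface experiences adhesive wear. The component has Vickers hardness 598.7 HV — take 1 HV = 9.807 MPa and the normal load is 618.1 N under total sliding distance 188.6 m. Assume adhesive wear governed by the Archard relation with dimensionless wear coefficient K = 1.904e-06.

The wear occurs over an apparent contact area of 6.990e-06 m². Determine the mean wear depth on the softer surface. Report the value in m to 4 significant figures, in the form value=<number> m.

Intermediates are displayed rounded, and all arithmetic keeps full float precision. Rounded just once: 4 significant digits.
Hardness H = 598.7 HV × 9.807 MPa/HV = 5871 MPa = 5.871e+09 Pa.
Working in SI base units: W = 618.1 N, H = 5.871e+09 Pa, K = 1.904e-06.
Wear volume V = K·W·L/H = 1.904e-06 · 618.1 · 188.6 / 5.871e+09 = 3.780e-11 m³.
Mean wear depth h = V/A = 3.780e-11 / 6.990e-06 = 5.408e-06 m.

value=5.408e-06 m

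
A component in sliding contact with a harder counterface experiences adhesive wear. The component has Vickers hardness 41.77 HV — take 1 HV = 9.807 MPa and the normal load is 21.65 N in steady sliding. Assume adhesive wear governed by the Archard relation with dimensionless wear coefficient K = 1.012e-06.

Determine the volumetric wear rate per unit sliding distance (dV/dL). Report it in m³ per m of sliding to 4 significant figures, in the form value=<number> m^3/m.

value=5.349e-14 m^3/m

Intermediates are printed rounded — every step carries full float precision — rounded once at the end: 4 significant figures.
Convert: Hardness H = 41.77 HV × 9.807 MPa/HV = 409.6 MPa = 4.096e+08 Pa.
In SI base units, W = 21.65 N, H = 4.096e+08 Pa, K = 1.012e-06.
Sliding wear rate dV/dL = K·W/H (independent of L): 1.012e-06 · 21.65 / 4.096e+08 = 5.349e-14 m³/m.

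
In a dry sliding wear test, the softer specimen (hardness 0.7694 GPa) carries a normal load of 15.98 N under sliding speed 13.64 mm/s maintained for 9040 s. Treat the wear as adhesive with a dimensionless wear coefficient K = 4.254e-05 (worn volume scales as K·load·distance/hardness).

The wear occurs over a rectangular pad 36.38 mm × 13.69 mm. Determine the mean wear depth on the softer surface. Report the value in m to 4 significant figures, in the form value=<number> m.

Every step runs at full precision; intermediate values are shown rounded; rounded just once, at four significant digits.
Convert: Sliding speed v = 13.64 mm/s = 0.01364 m/s. Total distance L = v·t = 0.01364 m/s × 9040 s = 123.3 m.
Convert: Hardness H = 0.7694 GPa = 7.694e+08 Pa.
Convert: Pad sides 36.38 mm × 13.69 mm = 0.03638 m × 0.01369 m. Contact area A = 0.03638 m × 0.01369 m = 4.980e-04 m².
Restated in SI base units: W = 15.98 N, H = 7.694e+08 Pa, K = 4.254e-05.
Wear volume V = K·W·L/H = 4.254e-05 · 15.98 · 123.3 / 7.694e+08 = 1.089e-10 m³.
Wear depth h = V/A = 1.089e-10 / 4.980e-04 = 2.187e-07 m.

value=2.187e-07 m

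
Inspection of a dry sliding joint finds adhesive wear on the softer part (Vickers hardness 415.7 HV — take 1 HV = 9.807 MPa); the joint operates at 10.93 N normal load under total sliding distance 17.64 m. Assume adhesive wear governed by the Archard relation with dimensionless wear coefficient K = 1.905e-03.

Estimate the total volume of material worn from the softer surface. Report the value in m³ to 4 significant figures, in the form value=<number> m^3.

Intermediates are shown rounded. All arithmetic holds full float precision — a single final rounding, at 4 significant digits.
Convert: Hardness H = 415.7 HV × 9.807 MPa/HV = 4077 MPa = 4.077e+09 Pa.
Restated in SI base units: W = 10.93 N, H = 4.077e+09 Pa, K = 1.905e-03.
Archard relation: V = K·W·L/H = 1.905e-03 · 10.93 · 17.64 / 4.077e+09 = 9.009e-11 m³.

value=9.009e-11 m^3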